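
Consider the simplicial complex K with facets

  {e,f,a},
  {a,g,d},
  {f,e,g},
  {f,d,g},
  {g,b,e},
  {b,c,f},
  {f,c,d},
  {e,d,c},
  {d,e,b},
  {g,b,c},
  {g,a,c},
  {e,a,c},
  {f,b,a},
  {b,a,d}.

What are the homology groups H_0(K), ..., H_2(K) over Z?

H_0 = Z,  H_1 = Z^2,  H_2 = Z.

K has 7 vertices, 21 edges, 14 triangles.
rank ∂_0 = 0, rank ∂_1 = 6 ⇒ b_0 = 7 − 0 − 6 = 1; all invariant factors of ∂_1 are 1 so no torsion. So H_0 = Z.
rank ∂_1 = 6, rank ∂_2 = 13 ⇒ b_1 = 21 − 6 − 13 = 2; all invariant factors of ∂_2 are 1 so no torsion. So H_1 = Z^2.
rank ∂_2 = 13, rank ∂_3 = 0 ⇒ b_2 = 14 − 13 − 0 = 1. So H_2 = Z.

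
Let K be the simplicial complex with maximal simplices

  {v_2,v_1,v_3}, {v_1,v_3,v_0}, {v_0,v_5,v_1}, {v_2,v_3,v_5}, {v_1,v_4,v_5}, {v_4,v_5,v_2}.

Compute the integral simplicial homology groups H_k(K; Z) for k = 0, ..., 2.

H_0 = Z,  H_1 = Z,  H_2 = 0.

Fix the vertex order v_0 < v_1 < v_2 < v_3 < v_4 < v_5 and write every simplex with vertices in increasing order. Then dim K = 2 and the simplices of K are:

  0-simplices (6): [v_0], [v_1], [v_2], [v_3], [v_4], [v_5]
  1-simplices (12): [v_0,v_1], [v_0,v_3], [v_0,v_5], [v_1,v_2], [v_1,v_3], [v_1,v_4], [v_1,v_5], [v_2,v_3], [v_2,v_4], [v_2,v_5], [v_3,v_5], [v_4,v_5]
  2-simplices (6): [v_0,v_1,v_3], [v_0,v_1,v_5], [v_1,v_2,v_3], [v_1,v_4,v_5], [v_2,v_3,v_5], [v_2,v_4,v_5]

Hence C_0 ≅ Z^6, C_1 ≅ Z^12, C_2 ≅ Z^6.

∂_1: C_1 → C_0 is given by ∂[p,q] = [q] − [p]. For instance
  ∂[v_0,v_3] = [v_3] − [v_0].
The resulting 6×12 matrix has rank 5, and its Smith normal form has invariant factors (1,1,1,1,1).

Boundary ∂_2: C_2 → C_1 acts by ∂[p,q,r] = [q,r] − [p,r] + [p,q]. For instance
  ∂[v_1,v_2,v_3] = [v_2,v_3] − [v_1,v_3] + [v_1,v_2],
  ∂[v_2,v_4,v_5] = [v_4,v_5] − [v_2,v_5] + [v_2,v_4].
The 12×6 boundary matrix has rank 6 and Smith normal form diag(1,1,1,1,1,1).

From H_k ≅ ker(∂_k) / im(∂_{k+1}) we obtain:

  H_0: rank C_0 − rank ∂_1 = 6 − 5 = 1, and the invariant factors of ∂_1 are all 1, so H_0 ≅ Z.
  H_1: rank ker ∂_1 − rank ∂_2 = (12 − 5) − 6 = 1, and the invariant factors of ∂_2 are all 1, so H_1 ≅ Z.
  H_2: rank ker ∂_2 − rank ∂_3 = (6 − 6) − 0 = 0, and there is no ∂_3, so H_2 ≅ 0.

(K is a triangulation of the cylinder S^1 x I.)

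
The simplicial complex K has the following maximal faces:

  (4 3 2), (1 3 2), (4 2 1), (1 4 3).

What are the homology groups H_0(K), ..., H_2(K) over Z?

H_0 ≅ Z,  H_1 = 0,  H_2 ≅ Z.

We work with the vertex ordering 1 < 2 < 3 < 4. The simplices of K, each written with vertices in increasing order, are:

  0-simplices (4): [1], [2], [3], [4]
  1-simplices (6): [1,2], [1,3], [1,4], [2,3], [2,4], [3,4]
  2-simplices (4): [1,2,3], [1,2,4], [1,3,4], [2,3,4]

giving chain groups C_0 ≅ Z^4, C_1 ≅ Z^6, C_2 ≅ Z^4.

The boundary map ∂_1: C_1 → C_0 maps an edge to its endpoints' difference, ∂[p,q] = q − p. For instance
  ∂[2,4] = [4] − [2].
This gives a 4×6 integer matrix of rank 3; reducing to Smith normal form yields diagonal entries (1,1,1).

Boundary ∂_2: C_2 → C_1 sends each 2-simplex [p,q,r] to [q,r] − [p,r] + [p,q]. For instance
  ∂[1,3,4] = [3,4] − [1,4] + [1,3],
  ∂[2,3,4] = [3,4] − [2,4] + [2,3].
This gives a 6×4 integer matrix of rank 3; reducing to Smith normal form yields diagonal entries (1,1,1).

Reading off H_k = ker ∂_k / im ∂_{k+1}:

  H_0: rank C_0 − rank ∂_1 = 4 − 3 = 1, and the invariant factors of ∂_1 are all 1, so H_0 ≅ Z.
  H_1: rank ker ∂_1 − rank ∂_2 = (6 − 3) − 3 = 0, and the invariant factors of ∂_2 are all 1, so H_1 ≅ 0.
  H_2: rank ker ∂_2 − rank ∂_3 = (4 − 3) − 0 = 1, and there is no ∂_3, so H_2 ≅ Z.

(K is a triangulation of the 2-sphere S^2.)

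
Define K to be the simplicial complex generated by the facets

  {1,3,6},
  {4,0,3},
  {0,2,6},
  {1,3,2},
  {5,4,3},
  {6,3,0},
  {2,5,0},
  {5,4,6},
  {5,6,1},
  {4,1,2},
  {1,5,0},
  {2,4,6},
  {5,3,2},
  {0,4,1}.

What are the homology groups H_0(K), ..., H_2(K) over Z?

Order the vertices as 0 < 1 < 2 < 3 < 4 < 5 < 6. Listing each simplex with vertices in this order, K has dimension 2 with simplices:

  0-simplices (7): [0], [1], [2], [3], [4], [5], [6]
  1-simplices (21): [0,1], [0,2], [0,3], [0,4], [0,5], [0,6], [1,2], [1,3], [1,4], [1,5], [1,6], [2,3], [2,4], [2,5], [2,6], [3,4], [3,5], [3,6], [4,5], [4,6], [5,6]
  2-simplices (14): [0,1,4], [0,1,5], [0,2,5], [0,2,6], [0,3,4], [0,3,6], [1,2,3], [1,2,4], [1,3,6], [1,5,6], [2,3,5], [2,4,6], [3,4,5], [4,5,6]

Hence C_0 ≅ Z^7, C_1 ≅ Z^21, C_2 ≅ Z^14.

The boundary map ∂_1: C_1 → C_0 is given by ∂[p,q] = [q] − [p]. For instance
  ∂[0,2] = [2] − [0].
The 7×21 boundary matrix has rank 6 and Smith normal form diag(1,1,1,1,1,1).

∂_2: C_2 → C_1 maps a triangle to the signed sum of its edges. For instance
  ∂[0,1,4] = [1,4] − [0,4] + [0,1],
  ∂[0,3,4] = [3,4] − [0,4] + [0,3].
As a 21×14 matrix over Z this has rank 13, with invariant factors (1,1,1,1,1,1,1,1,1,1,1,1,1).

Computing H_k = (kernel of ∂_k) / (image of ∂_{k+1}):

  H_0: rank C_0 − rank ∂_1 = 7 − 6 = 1, and the invariant factors of ∂_1 are all 1, so H_0 = Z.
  H_1: rank ker ∂_1 − rank ∂_2 = (21 − 6) − 13 = 2, and the invariant factors of ∂_2 are all 1, so H_1 = Z^2.
  H_2: rank ker ∂_2 − rank ∂_3 = (14 − 13) − 0 = 1, and there is no ∂_3, so H_2 = Z.

H_0 = Z,  H_1 = Z^2,  H_2 = Z.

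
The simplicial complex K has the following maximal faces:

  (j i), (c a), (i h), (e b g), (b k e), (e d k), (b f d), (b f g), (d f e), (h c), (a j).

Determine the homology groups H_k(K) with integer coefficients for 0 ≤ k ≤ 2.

K has 11 vertices, 17 edges, 6 triangles.
rank ∂_0 = 0, rank ∂_1 = 9 ⇒ b_0 = 11 − 0 − 9 = 2; all invariant factors of ∂_1 are 1 so no torsion. So H_0 = Z^2.
rank ∂_1 = 9, rank ∂_2 = 6 ⇒ b_1 = 17 − 9 − 6 = 2; all invariant factors of ∂_2 are 1 so no torsion. So H_1 = Z^2.
rank ∂_2 = 6, rank ∂_3 = 0 ⇒ b_2 = 6 − 6 − 0 = 0. So H_2 = 0.

H_0 = Z^2,  H_1 = Z^2,  H_2 = 0.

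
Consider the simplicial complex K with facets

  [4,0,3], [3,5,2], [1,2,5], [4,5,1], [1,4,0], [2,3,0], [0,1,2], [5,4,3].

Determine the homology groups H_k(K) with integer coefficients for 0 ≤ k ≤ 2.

H_0 = Z,  H_1 = 0,  H_2 = Z.

Fix the vertex order 0 < 1 < 2 < 3 < 4 < 5 and write every simplex with vertices in increasing order. Then dim K = 2 and the simplices of K are:

  0-simplices (6): [0], [1], [2], [3], [4], [5]
  1-simplices (12): [0,1], [0,2], [0,3], [0,4], [1,2], [1,4], [1,5], [2,3], [2,5], [3,4], [3,5], [4,5]
  2-simplices (8): [0,1,2], [0,1,4], [0,2,3], [0,3,4], [1,2,5], [1,4,5], [2,3,5], [3,4,5]

so the chain groups are C_0 ≅ Z^6, C_1 ≅ Z^12, C_2 ≅ Z^8.

∂_1: C_1 → C_0 sends each edge [p,q] (with p < q) to q − p.
As a 6×12 matrix over Z this has rank 5, with invariant factors (1,1,1,1,1).

∂_2: C_2 → C_1 acts by ∂[p,q,r] = [q,r] − [p,r] + [p,q]. For instance
  ∂[3,4,5] = [4,5] − [3,5] + [3,4],
  ∂[0,1,4] = [1,4] − [0,4] + [0,1].
As a 12×8 matrix over Z this has rank 7, with invariant factors (1,1,1,1,1,1,1).

From H_k ≅ ker(∂_k) / im(∂_{k+1}) we obtain:

  H_0: rank C_0 − rank ∂_1 = 6 − 5 = 1, and the invariant factors of ∂_1 are all 1, so H_0 = Z.
  H_1: rank ker ∂_1 − rank ∂_2 = (12 − 5) − 7 = 0, and the invariant factors of ∂_2 are all 1, so H_1 = 0.
  H_2: rank ker ∂_2 − rank ∂_3 = (8 − 7) − 0 = 1, and there is no ∂_3, so H_2 = Z.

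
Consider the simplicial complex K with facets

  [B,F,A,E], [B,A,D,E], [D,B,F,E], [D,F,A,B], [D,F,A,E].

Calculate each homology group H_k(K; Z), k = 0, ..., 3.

H_0 ≅ Z,  H_1 = 0,  H_2 = 0,  H_3 ≅ Z.

Order the vertices as A < B < D < E < F. Listing each simplex with vertices in this order, K has dimension 3 with simplices:

  0-simplices (5): A, B, D, E, F
  1-simplices (10): AB, AD, AE, AF, BD, BE, BF, DE, DF, EF
  2-simplices (10): ABD, ABE, ABF, ADE, ADF, AEF, BDE, BDF, BEF, DEF
  3-simplices (5): ABDE, ABDF, ABEF, ADEF, BDEF

giving chain groups C_0 ≅ Z^5, C_1 ≅ Z^10, C_2 ≅ Z^10, C_3 ≅ Z^5.

Boundary ∂_1: C_1 → C_0 is given by ∂[p,q] = [q] − [p]. For instance
  ∂BF = F − B.
This gives a 5×10 integer matrix of rank 4; reducing to Smith normal form yields diagonal entries (1,1,1,1).

The boundary map ∂_2: C_2 → C_1 sends each 2-simplex [p,q,r] to [q,r] − [p,r] + [p,q]. For instance
  ∂ADE = DE − AE + AD,
  ∂BDF = DF − BF + BD.
This gives a 10×10 integer matrix of rank 6; reducing to Smith normal form yields diagonal entries (1,1,1,1,1,1).

Boundary ∂_3: C_3 → C_2 sends each 3-simplex σ to the alternating sum Σ_i (−1)^i (σ with its i-th vertex removed). For instance
  ∂ABDE = BDE − ADE + ABE − ABD,
  ∂ABDF = BDF − ADF + ABF − ABD.
This gives a 10×5 integer matrix of rank 4; reducing to Smith normal form yields diagonal entries (1,1,1,1).

Computing H_k = (kernel of ∂_k) / (image of ∂_{k+1}):

  H_0: rank C_0 − rank ∂_1 = 5 − 4 = 1, and the invariant factors of ∂_1 are all 1, so H_0 ≅ Z.
  H_1: rank ker ∂_1 − rank ∂_2 = (10 − 4) − 6 = 0, and the invariant factors of ∂_2 are all 1, so H_1 ≅ 0.
  H_2: rank ker ∂_2 − rank ∂_3 = (10 − 6) − 4 = 0, and the invariant factors of ∂_3 are all 1, so H_2 ≅ 0.
  H_3: rank ker ∂_3 − rank ∂_4 = (5 − 4) − 0 = 1, and there is no ∂_4, so H_3 ≅ Z.

As a check, the Euler characteristic is 5 − 10 + 10 − 5 = 0, which agrees with 1 − 0 + 0 − 1 = 0.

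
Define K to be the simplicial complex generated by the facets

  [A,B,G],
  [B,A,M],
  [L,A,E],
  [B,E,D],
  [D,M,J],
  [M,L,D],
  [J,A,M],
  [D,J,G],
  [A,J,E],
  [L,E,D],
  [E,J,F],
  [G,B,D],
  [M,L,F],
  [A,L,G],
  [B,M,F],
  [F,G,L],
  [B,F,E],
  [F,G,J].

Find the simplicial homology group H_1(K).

H_1 ≅ Z^2.

Fix the vertex order A < B < D < E < F < G < J < L < M and write every simplex with vertices in increasing order. Then dim K = 2 and the simplices of K are:

  0-simplices (9): A, B, D, E, F, G, J, L, M
  1-simplices (27): AB, AE, AG, AJ, AL, AM, BD, BE, BF, BG, BM, DE, DG, DJ, DL, DM, EF, EJ, EL, FG, FJ, FL, FM, GJ, GL, JM, LM
  2-simplices (18): ABG, ABM, AEJ, AEL, AGL, AJM, BDE, BDG, BEF, BFM, DEL, DGJ, DJM, DLM, EFJ, FGJ, FGL, FLM

so the chain groups are C_0 ≅ Z^9, C_1 ≅ Z^27, C_2 ≅ Z^18.

∂_1: C_1 → C_0 sends each edge [p,q] (with p < q) to q − p. For instance
  ∂AL = L − A.
As a 9×27 matrix over Z this has rank 8, with invariant factors (1,1,1,1,1,1,1,1).

∂_2: C_2 → C_1 maps a triangle to the signed sum of its edges. For instance
  ∂FLM = LM − FM + FL,
  ∂BEF = EF − BF + BE.
As a 27×18 matrix over Z this has rank 17, with invariant factors (1,1,1,1,1,1,1,1,1,1,1,1,1,1,1,1,1).

Reading off H_k = ker ∂_k / im ∂_{k+1}:

  H_1: rank ker ∂_1 − rank ∂_2 = (27 − 8) − 17 = 2, and the invariant factors of ∂_2 are all 1, so H_1 = Z^2.

(K is a triangulation of the torus T^2.)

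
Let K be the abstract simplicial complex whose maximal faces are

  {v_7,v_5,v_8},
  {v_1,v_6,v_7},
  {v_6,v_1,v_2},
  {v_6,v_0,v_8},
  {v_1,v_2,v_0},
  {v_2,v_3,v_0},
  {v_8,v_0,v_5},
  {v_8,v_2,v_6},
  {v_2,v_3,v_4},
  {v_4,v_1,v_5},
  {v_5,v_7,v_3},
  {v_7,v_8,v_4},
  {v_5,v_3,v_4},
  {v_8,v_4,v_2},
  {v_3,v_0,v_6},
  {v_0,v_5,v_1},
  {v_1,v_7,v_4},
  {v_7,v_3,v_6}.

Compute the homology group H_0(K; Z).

H_0 ≅ Z.

Order the vertices as v_0 < v_1 < v_2 < v_3 < v_4 < v_5 < v_6 < v_7 < v_8. Listing each simplex with vertices in this order, K has dimension 2 with simplices:

  0-simplices (9): [v_0], [v_1], [v_2], [v_3], [v_4], [v_5], [v_6], [v_7], [v_8]
  1-simplices (27): (27 of them)
  2-simplices (18): (18 of them)

giving chain groups C_0 ≅ Z^9, C_1 ≅ Z^27, C_2 ≅ Z^18.

Boundary ∂_1: C_1 → C_0 maps an edge to its endpoints' difference, ∂[p,q] = q − p. For instance
  ∂[v_6,v_7] = [v_7] − [v_6].
The 9×27 boundary matrix has rank 8 and Smith normal form diag(1,1,1,1,1,1,1,1).

Boundary ∂_2: C_2 → C_1 sends each 2-simplex [p,q,r] to [q,r] − [p,r] + [p,q]. For instance
  ∂[v_3,v_6,v_7] = [v_6,v_7] − [v_3,v_7] + [v_3,v_6],
  ∂[v_3,v_4,v_5] = [v_4,v_5] − [v_3,v_5] + [v_3,v_4].
As a 27×18 matrix over Z this has rank 18, with invariant factors (1,1,1,1,1,1,1,1,1,1,1,1,1,1,1,1,1,2).

From H_k ≅ ker(∂_k) / im(∂_{k+1}) we obtain:

  H_0: rank C_0 − rank ∂_1 = 9 − 8 = 1, and the invariant factors of ∂_1 are all 1, so H_0 = Z.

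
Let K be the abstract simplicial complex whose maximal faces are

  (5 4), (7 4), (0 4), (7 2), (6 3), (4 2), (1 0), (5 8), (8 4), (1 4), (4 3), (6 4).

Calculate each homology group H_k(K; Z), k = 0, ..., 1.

We work with the vertex ordering 0 < 1 < 2 < 3 < 4 < 5 < 6 < 7 < 8. The simplices of K, each written with vertices in increasing order, are:

  0-simplices (9): [0], [1], [2], [3], [4], [5], [6], [7], [8]
  1-simplices (12): [0,1], [0,4], [1,4], [2,4], [2,7], [3,4], [3,6], [4,5], [4,6], [4,7], [4,8], [5,8]

Hence C_0 ≅ Z^9, C_1 ≅ Z^12.

Boundary ∂_1: C_1 → C_0 maps an edge to its endpoints' difference, ∂[p,q] = q − p. For instance
  ∂[0,4] = [4] − [0].
This gives a 9×12 integer matrix of rank 8; reducing to Smith normal form yields diagonal entries (1,1,1,1,1,1,1,1).

Now H_k = ker ∂_k / im ∂_{k+1}, so:

  H_0: rank C_0 − rank ∂_1 = 9 − 8 = 1, and the invariant factors of ∂_1 are all 1, so H_0 = Z.
  H_1: rank ker ∂_1 − rank ∂_2 = (12 − 8) − 0 = 4, and there is no ∂_2, so H_1 = Z^4.

H_0 ≅ Z,  H_1 ≅ Z^4.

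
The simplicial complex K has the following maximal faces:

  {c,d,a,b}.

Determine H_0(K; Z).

H_0 ≅ Z.

Take the total order a < b < c < d on the vertex set. Then K (dimension 3) consists of the simplices:

  0-simplices (4): a, b, c, d
  1-simplices (6): ab, ac, ad, bc, bd, cd
  2-simplices (4): abc, abd, acd, bcd
  3-simplices (1): abcd

so the chain groups are C_0 ≅ Z^4, C_1 ≅ Z^6, C_2 ≅ Z^4, C_3 ≅ Z^1.

The boundary map ∂_1: C_1 → C_0 sends each edge [p,q] (with p < q) to q − p. For instance
  ∂bd = d − b.
The resulting 4×6 matrix has rank 3, and its Smith normal form has invariant factors (1,1,1).

Boundary ∂_2: C_2 → C_1 maps a triangle to the signed sum of its edges. For instance
  ∂acd = cd − ad + ac,
  ∂bcd = cd − bd + bc.
The 6×4 boundary matrix has rank 3 and Smith normal form diag(1,1,1).

∂_3: C_3 → C_2 sends each 3-simplex σ to the alternating sum Σ_i (−1)^i (σ with its i-th vertex removed). For instance
  ∂abcd = bcd − acd + abd − abc.
The resulting 4×1 matrix has rank 1, and its Smith normal form has invariant factors (1).

From H_k ≅ ker(∂_k) / im(∂_{k+1}) we obtain:

  H_0: rank C_0 − rank ∂_1 = 4 − 3 = 1, and the invariant factors of ∂_1 are all 1, so H_0 ≅ Z.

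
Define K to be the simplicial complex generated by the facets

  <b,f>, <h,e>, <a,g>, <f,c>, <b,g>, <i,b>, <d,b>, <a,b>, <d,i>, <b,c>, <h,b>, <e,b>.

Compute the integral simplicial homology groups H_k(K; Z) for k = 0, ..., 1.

H_0 ≅ Z,  H_1 ≅ Z^4.

Take the total order a < b < c < d < e < f < g < h < i on the vertex set. Then K (dimension 1) consists of the simplices:

  0-simplices (9): a, b, c, d, e, f, g, h, i
  1-simplices (12): ab, ag, bc, bd, be, bf, bg, bh, bi, cf, di, eh

Hence C_0 ≅ Z^9, C_1 ≅ Z^12.

The boundary map ∂_1: C_1 → C_0 maps an edge to its endpoints' difference, ∂[p,q] = q − p. For instance
  ∂be = e − b.
The 9×12 boundary matrix has rank 8 and Smith normal form diag(1,1,1,1,1,1,1,1).

Computing H_k = (kernel of ∂_k) / (image of ∂_{k+1}):

  H_0: rank C_0 − rank ∂_1 = 9 − 8 = 1, and the invariant factors of ∂_1 are all 1, so H_0 = Z.
  H_1: rank ker ∂_1 − rank ∂_2 = (12 − 8) − 0 = 4, and there is no ∂_2, so H_1 = Z^4.

(K is a triangulation of a wedge of 4 circles.)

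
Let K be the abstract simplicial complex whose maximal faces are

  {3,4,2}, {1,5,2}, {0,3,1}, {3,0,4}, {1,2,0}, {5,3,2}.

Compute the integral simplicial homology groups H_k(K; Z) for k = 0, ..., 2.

We work with the vertex ordering 0 < 1 < 2 < 3 < 4 < 5. The simplices of K, each written with vertices in increasing order, are:

  0-simplices (6): [0], [1], [2], [3], [4], [5]
  1-simplices (12): [0,1], [0,2], [0,3], [0,4], [1,2], [1,3], [1,5], [2,3], [2,4], [2,5], [3,4], [3,5]
  2-simplices (6): [0,1,2], [0,1,3], [0,3,4], [1,2,5], [2,3,4], [2,3,5]

giving chain groups C_0 ≅ Z^6, C_1 ≅ Z^12, C_2 ≅ Z^6.

Boundary ∂_1: C_1 → C_0 is given by ∂[p,q] = [q] − [p]. For instance
  ∂[0,1] = [1] − [0].
The resulting 6×12 matrix has rank 5, and its Smith normal form has invariant factors (1,1,1,1,1).

∂_2: C_2 → C_1 maps a triangle to the signed sum of its edges. For instance
  ∂[1,2,5] = [2,5] − [1,5] + [1,2],
  ∂[0,1,3] = [1,3] − [0,3] + [0,1].
The 12×6 boundary matrix has rank 6 and Smith normal form diag(1,1,1,1,1,1).

From H_k ≅ ker(∂_k) / im(∂_{k+1}) we obtain:

  H_0: rank C_0 − rank ∂_1 = 6 − 5 = 1, and the invariant factors of ∂_1 are all 1, so H_0 = Z.
  H_1: rank ker ∂_1 − rank ∂_2 = (12 − 5) − 6 = 1, and the invariant factors of ∂_2 are all 1, so H_1 = Z.
  H_2: rank ker ∂_2 − rank ∂_3 = (6 − 6) − 0 = 0, and there is no ∂_3, so H_2 = 0.

H_0 ≅ Z,  H_1 ≅ Z,  H_2 = 0.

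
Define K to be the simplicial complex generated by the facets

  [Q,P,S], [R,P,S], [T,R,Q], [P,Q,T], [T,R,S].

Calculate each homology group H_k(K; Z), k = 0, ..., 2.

H_0 = Z,  H_1 = Z,  H_2 = 0.

We work with the vertex ordering P < Q < R < S < T. The simplices of K, each written with vertices in increasing order, are:

  0-simplices (5): P, Q, R, S, T
  1-simplices (10): PQ, PR, PS, PT, QR, QS, QT, RS, RT, ST
  2-simplices (5): PQS, PQT, PRS, QRT, RST

so the chain groups are C_0 ≅ Z^5, C_1 ≅ Z^10, C_2 ≅ Z^5.

The boundary map ∂_1: C_1 → C_0 is given by ∂[p,q] = [q] − [p]. For instance
  ∂ST = T − S.
The resulting 5×10 matrix has rank 4, and its Smith normal form has invariant factors (1,1,1,1).

The boundary map ∂_2: C_2 → C_1 sends each 2-simplex [p,q,r] to [q,r] − [p,r] + [p,q]. For instance
  ∂PQT = QT − PT + PQ,
  ∂QRT = RT − QT + QR.
The 10×5 boundary matrix has rank 5 and Smith normal form diag(1,1,1,1,1).

From H_k ≅ ker(∂_k) / im(∂_{k+1}) we obtain:

  H_0: rank C_0 − rank ∂_1 = 5 − 4 = 1, and the invariant factors of ∂_1 are all 1, so H_0 = Z.
  H_1: rank ker ∂_1 − rank ∂_2 = (10 − 4) − 5 = 1, and the invariant factors of ∂_2 are all 1, so H_1 = Z.
  H_2: rank ker ∂_2 − rank ∂_3 = (5 − 5) − 0 = 0, and there is no ∂_3, so H_2 = 0.

As a check, the Euler characteristic is 5 − 10 + 5 = 0, which agrees with 1 − 1 + 0 = 0.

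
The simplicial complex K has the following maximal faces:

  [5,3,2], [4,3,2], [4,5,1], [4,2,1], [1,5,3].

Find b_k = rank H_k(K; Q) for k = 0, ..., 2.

Fix the vertex order 1 < 2 < 3 < 4 < 5 and write every simplex with vertices in increasing order. Then dim K = 2 and the simplices of K are:

  0-simplices (5): [1], [2], [3], [4], [5]
  1-simplices (10): [1,2], [1,3], [1,4], [1,5], [2,3], [2,4], [2,5], [3,4], [3,5], [4,5]
  2-simplices (5): [1,2,4], [1,3,5], [1,4,5], [2,3,4], [2,3,5]

Hence C_0 ≅ Z^5, C_1 ≅ Z^10, C_2 ≅ Z^5.

∂_1: C_1 → C_0 is given by ∂[p,q] = [q] − [p]. For instance
  ∂[2,5] = [5] − [2].
The 5×10 boundary matrix has rank 4 and Smith normal form diag(1,1,1,1).

The boundary map ∂_2: C_2 → C_1 sends each 2-simplex [p,q,r] to [q,r] − [p,r] + [p,q]. For instance
  ∂[2,3,5] = [3,5] − [2,5] + [2,3],
  ∂[1,3,5] = [3,5] − [1,5] + [1,3].
This gives a 10×5 integer matrix of rank 5; reducing to Smith normal form yields diagonal entries (1,1,1,1,1).

Computing H_k = (kernel of ∂_k) / (image of ∂_{k+1}):

  H_0: rank C_0 − rank ∂_1 = 5 − 4 = 1, and the invariant factors of ∂_1 are all 1, so H_0 = Z.
  H_1: rank ker ∂_1 − rank ∂_2 = (10 − 4) − 5 = 1, and the invariant factors of ∂_2 are all 1, so H_1 = Z.
  H_2: rank ker ∂_2 − rank ∂_3 = (5 − 5) − 0 = 0, and there is no ∂_3, so H_2 = 0.

(K is a triangulation of the Möbius band.)

Hence the Betti numbers are b_0 = 1, b_1 = 1, b_2 = 0.

b_0 = 1, b_1 = 1, b_2 = 0.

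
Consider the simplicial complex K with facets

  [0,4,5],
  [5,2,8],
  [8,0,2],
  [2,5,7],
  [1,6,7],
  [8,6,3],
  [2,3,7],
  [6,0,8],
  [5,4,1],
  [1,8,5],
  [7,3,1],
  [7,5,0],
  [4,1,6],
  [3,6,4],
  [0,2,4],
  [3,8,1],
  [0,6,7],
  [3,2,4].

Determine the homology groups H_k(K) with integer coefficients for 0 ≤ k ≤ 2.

H_0 ≅ Z,  H_1 ≅ Z ⊕ Z/2,  H_2 = 0.

K has 9 vertices, 27 edges, 18 triangles.
rank ∂_0 = 0, rank ∂_1 = 8 ⇒ b_0 = 9 − 0 − 8 = 1; all invariant factors of ∂_1 are 1 so no torsion. So H_0 = Z.
rank ∂_1 = 8, rank ∂_2 = 18 ⇒ b_1 = 27 − 8 − 18 = 1; ∂_2 has invariant factor(s) [2] giving torsion. So H_1 = Z ⊕ Z/2.
rank ∂_2 = 18, rank ∂_3 = 0 ⇒ b_2 = 18 − 18 − 0 = 0. So H_2 = 0.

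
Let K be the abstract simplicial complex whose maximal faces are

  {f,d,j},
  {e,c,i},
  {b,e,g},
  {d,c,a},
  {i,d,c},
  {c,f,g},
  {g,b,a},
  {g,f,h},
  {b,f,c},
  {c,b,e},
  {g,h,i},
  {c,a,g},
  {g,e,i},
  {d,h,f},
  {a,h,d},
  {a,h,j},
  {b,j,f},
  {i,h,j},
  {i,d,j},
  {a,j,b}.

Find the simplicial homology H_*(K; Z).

H_0 = Z,  H_1 = Z ⊕ Z/2Z,  H_2 = 0.

We work with the vertex ordering a < b < c < d < e < f < g < h < i < j. The simplices of K, each written with vertices in increasing order, are:

  0-simplices (10): a, b, c, d, e, f, g, h, i, j
  1-simplices (30): ab, ac, ad, ag, ah, aj, bc, be, bf, bg, bj, cd, ce, cf, cg, ci, df, dh, di, dj, eg, ei, fg, fh, fj, gh, gi, hi, hj, ij
  2-simplices (20): abg, abj, acd, acg, adh, ahj, bce, bcf, beg, bfj, cdi, cei, cfg, dfh, dfj, dij, egi, fgh, ghi, hij

so the chain groups are C_0 ≅ Z^10, C_1 ≅ Z^30, C_2 ≅ Z^20.

The boundary map ∂_1: C_1 → C_0 is given by ∂[p,q] = [q] − [p]. For instance
  ∂cd = d − c.
The resulting 10×30 matrix has rank 9, and its Smith normal form has invariant factors (1,1,1,1,1,1,1,1,1).

The boundary map ∂_2: C_2 → C_1 acts by ∂[p,q,r] = [q,r] − [p,r] + [p,q]. For instance
  ∂dfj = fj − dj + df,
  ∂cei = ei − ci + ce.
This gives a 30×20 integer matrix of rank 20; reducing to Smith normal form yields diagonal entries (1,1,1,1,1,1,1,1,1,1,1,1,1,1,1,1,1,1,1,2).

Reading off H_k = ker ∂_k / im ∂_{k+1}:

  H_0: rank C_0 − rank ∂_1 = 10 − 9 = 1, and the invariant factors of ∂_1 are all 1, so H_0 ≅ Z.
  H_1: rank ker ∂_1 − rank ∂_2 = (30 − 9) − 20 = 1, and ∂_2 has invariant factor 2 > 1, so H_1 ≅ Z ⊕ Z/2Z.
  H_2: rank ker ∂_2 − rank ∂_3 = (20 − 20) − 0 = 0, and there is no ∂_3, so H_2 ≅ 0.

As a check, the Euler characteristic is 10 − 30 + 20 = 0, which agrees with 1 − 1 + 0 = 0.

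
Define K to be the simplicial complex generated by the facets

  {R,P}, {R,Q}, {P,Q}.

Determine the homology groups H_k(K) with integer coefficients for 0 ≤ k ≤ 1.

H_0 = Z,  H_1 = Z.

Order the vertices as P < Q < R. Listing each simplex with vertices in this order, K has dimension 1 with simplices:

  0-simplices (3): P, Q, R
  1-simplices (3): PQ, PR, QR

so the chain groups are C_0 ≅ Z^3, C_1 ≅ Z^3.

Boundary ∂_1: C_1 → C_0 maps an edge to its endpoints' difference, ∂[p,q] = q − p. For instance
  ∂PQ = Q − P.
The resulting 3×3 matrix has rank 2, and its Smith normal form has invariant factors (1,1).

Computing H_k = (kernel of ∂_k) / (image of ∂_{k+1}):

  H_0: rank C_0 − rank ∂_1 = 3 − 2 = 1, and the invariant factors of ∂_1 are all 1, so H_0 = Z.
  H_1: rank ker ∂_1 − rank ∂_2 = (3 − 2) − 0 = 1, and there is no ∂_2, so H_1 = Z.

As a check, the Euler characteristic is 3 − 3 = 0, which agrees with 1 − 1 = 0.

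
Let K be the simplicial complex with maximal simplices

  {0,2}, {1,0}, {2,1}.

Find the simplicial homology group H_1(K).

H_1 = Z.

Fix the vertex order 0 < 1 < 2 and write every simplex with vertices in increasing order. Then dim K = 1 and the simplices of K are:

  0-simplices (3): [0], [1], [2]
  1-simplices (3): [0,1], [0,2], [1,2]

so the chain groups are C_0 ≅ Z^3, C_1 ≅ Z^3.

Boundary ∂_1: C_1 → C_0 maps an edge to its endpoints' difference, ∂[p,q] = q − p.
The 3×3 boundary matrix has rank 2 and Smith normal form diag(1,1).

Reading off H_k = ker ∂_k / im ∂_{k+1}:

  H_1: rank ker ∂_1 − rank ∂_2 = (3 − 2) − 0 = 1, and there is no ∂_2, so H_1 ≅ Z.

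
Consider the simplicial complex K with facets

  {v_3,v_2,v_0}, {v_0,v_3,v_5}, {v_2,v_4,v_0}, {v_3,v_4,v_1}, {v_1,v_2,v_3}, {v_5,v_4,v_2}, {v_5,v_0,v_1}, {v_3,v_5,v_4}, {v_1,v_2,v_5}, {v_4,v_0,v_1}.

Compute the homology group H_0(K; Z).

Take the total order v_0 < v_1 < v_2 < v_3 < v_4 < v_5 on the vertex set. Then K (dimension 2) consists of the simplices:

  0-simplices (6): [v_0], [v_1], [v_2], [v_3], [v_4], [v_5]
  1-simplices (15): (15 of them)
  2-simplices (10): [v_0,v_1,v_4], [v_0,v_1,v_5], [v_0,v_2,v_3], [v_0,v_2,v_4], [v_0,v_3,v_5], [v_1,v_2,v_3], [v_1,v_2,v_5], [v_1,v_3,v_4], [v_2,v_4,v_5], [v_3,v_4,v_5]

so the chain groups are C_0 ≅ Z^6, C_1 ≅ Z^15, C_2 ≅ Z^10.

∂_1: C_1 → C_0 is given by ∂[p,q] = [q] − [p].
The 6×15 boundary matrix has rank 5 and Smith normal form diag(1,1,1,1,1).

∂_2: C_2 → C_1 acts by ∂[p,q,r] = [q,r] − [p,r] + [p,q]. For instance
  ∂[v_0,v_1,v_4] = [v_1,v_4] − [v_0,v_4] + [v_0,v_1],
  ∂[v_1,v_2,v_5] = [v_2,v_5] − [v_1,v_5] + [v_1,v_2].
As a 15×10 matrix over Z this has rank 10, with invariant factors (1,1,1,1,1,1,1,1,1,2).

Computing H_k = (kernel of ∂_k) / (image of ∂_{k+1}):

  H_0: rank C_0 − rank ∂_1 = 6 − 5 = 1, and the invariant factors of ∂_1 are all 1, so H_0 ≅ Z.

H_0 = Z.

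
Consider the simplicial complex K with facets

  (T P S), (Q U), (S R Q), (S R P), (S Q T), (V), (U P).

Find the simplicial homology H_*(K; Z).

Order the vertices as P < Q < R < S < T < U < V. Listing each simplex with vertices in this order, K has dimension 2 with simplices:

  0-simplices (7): P, Q, R, S, T, U, V
  1-simplices (10): PR, PS, PT, PU, QR, QS, QT, QU, RS, ST
  2-simplices (4): PRS, PST, QRS, QST

Hence C_0 ≅ Z^7, C_1 ≅ Z^10, C_2 ≅ Z^4.

∂_1: C_1 → C_0 is given by ∂[p,q] = [q] − [p].
This gives a 7×10 integer matrix of rank 5; reducing to Smith normal form yields diagonal entries (1,1,1,1,1).

Boundary ∂_2: C_2 → C_1 maps a triangle to the signed sum of its edges. For instance
  ∂PRS = RS − PS + PR,
  ∂PST = ST − PT + PS.
As a 10×4 matrix over Z this has rank 4, with invariant factors (1,1,1,1).

Reading off H_k = ker ∂_k / im ∂_{k+1}:

  H_0: rank C_0 − rank ∂_1 = 7 − 5 = 2, and the invariant factors of ∂_1 are all 1, so H_0 = Z^2.
  H_1: rank ker ∂_1 − rank ∂_2 = (10 − 5) − 4 = 1, and the invariant factors of ∂_2 are all 1, so H_1 = Z.
  H_2: rank ker ∂_2 − rank ∂_3 = (4 − 4) − 0 = 0, and there is no ∂_3, so H_2 = 0.

H_0 ≅ Z^2,  H_1 ≅ Z,  H_2 = 0.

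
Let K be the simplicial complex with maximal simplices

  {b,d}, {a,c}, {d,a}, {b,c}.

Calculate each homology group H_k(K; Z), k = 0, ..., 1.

H_0 = Z,  H_1 = Z.

Fix the vertex order a < b < c < d and write every simplex with vertices in increasing order. Then dim K = 1 and the simplices of K are:

  0-simplices (4): a, b, c, d
  1-simplices (4): ac, ad, bc, bd

so the chain groups are C_0 ≅ Z^4, C_1 ≅ Z^4.

Boundary ∂_1: C_1 → C_0 is given by ∂[p,q] = [q] − [p]. For instance
  ∂ad = d − a.
The resulting 4×4 matrix has rank 3, and its Smith normal form has invariant factors (1,1,1).

Reading off H_k = ker ∂_k / im ∂_{k+1}:

  H_0: rank C_0 − rank ∂_1 = 4 − 3 = 1, and the invariant factors of ∂_1 are all 1, so H_0 ≅ Z.
  H_1: rank ker ∂_1 − rank ∂_2 = (4 − 3) − 0 = 1, and there is no ∂_2, so H_1 ≅ Z.

As a check, the Euler characteristic is 4 − 4 = 0, which agrees with 1 − 1 = 0.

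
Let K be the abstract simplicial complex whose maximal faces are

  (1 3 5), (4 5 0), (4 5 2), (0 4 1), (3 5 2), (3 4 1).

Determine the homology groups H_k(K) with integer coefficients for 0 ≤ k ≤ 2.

H_0 ≅ Z,  H_1 ≅ Z,  H_2 = 0.

K has 6 vertices, 12 edges, 6 triangles.
rank ∂_0 = 0, rank ∂_1 = 5 ⇒ b_0 = 6 − 0 − 5 = 1; all invariant factors of ∂_1 are 1 so no torsion. So H_0 ≅ Z.
rank ∂_1 = 5, rank ∂_2 = 6 ⇒ b_1 = 12 − 5 − 6 = 1; all invariant factors of ∂_2 are 1 so no torsion. So H_1 ≅ Z.
rank ∂_2 = 6, rank ∂_3 = 0 ⇒ b_2 = 6 − 6 − 0 = 0. So H_2 ≅ 0.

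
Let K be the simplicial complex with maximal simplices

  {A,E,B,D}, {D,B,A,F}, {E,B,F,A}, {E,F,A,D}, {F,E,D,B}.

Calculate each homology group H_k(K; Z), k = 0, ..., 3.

H_0 ≅ Z,  H_1 = 0,  H_2 = 0,  H_3 ≅ Z.

Fix the vertex order A < B < D < E < F and write every simplex with vertices in increasing order. Then dim K = 3 and the simplices of K are:

  0-simplices (5): A, B, D, E, F
  1-simplices (10): AB, AD, AE, AF, BD, BE, BF, DE, DF, EF
  2-simplices (10): ABD, ABE, ABF, ADE, ADF, AEF, BDE, BDF, BEF, DEF
  3-simplices (5): ABDE, ABDF, ABEF, ADEF, BDEF

so the chain groups are C_0 ≅ Z^5, C_1 ≅ Z^10, C_2 ≅ Z^10, C_3 ≅ Z^5.

Boundary ∂_1: C_1 → C_0 is given by ∂[p,q] = [q] − [p].
As a 5×10 matrix over Z this has rank 4, with invariant factors (1,1,1,1).

The boundary map ∂_2: C_2 → C_1 acts by ∂[p,q,r] = [q,r] − [p,r] + [p,q]. For instance
  ∂ABF = BF − AF + AB,
  ∂ADE = DE − AE + AD.
As a 10×10 matrix over Z this has rank 6, with invariant factors (1,1,1,1,1,1).

∂_3: C_3 → C_2 sends each 3-simplex σ to the alternating sum Σ_i (−1)^i (σ with its i-th vertex removed). For instance
  ∂ADEF = DEF − AEF + ADF − ADE,
  ∂BDEF = DEF − BEF + BDF − BDE.
As a 10×5 matrix over Z this has rank 4, with invariant factors (1,1,1,1).

Computing H_k = (kernel of ∂_k) / (image of ∂_{k+1}):

  H_0: rank C_0 − rank ∂_1 = 5 − 4 = 1, and the invariant factors of ∂_1 are all 1, so H_0 = Z.
  H_1: rank ker ∂_1 − rank ∂_2 = (10 − 4) − 6 = 0, and the invariant factors of ∂_2 are all 1, so H_1 = 0.
  H_2: rank ker ∂_2 − rank ∂_3 = (10 − 6) − 4 = 0, and the invariant factors of ∂_3 are all 1, so H_2 = 0.
  H_3: rank ker ∂_3 − rank ∂_4 = (5 − 4) − 0 = 1, and there is no ∂_4, so H_3 = Z.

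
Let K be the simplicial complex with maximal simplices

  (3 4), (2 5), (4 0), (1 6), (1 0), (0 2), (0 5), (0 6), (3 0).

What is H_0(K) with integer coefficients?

Take the total order 0 < 1 < 2 < 3 < 4 < 5 < 6 on the vertex set. Then K (dimension 1) consists of the simplices:

  0-simplices (7): [0], [1], [2], [3], [4], [5], [6]
  1-simplices (9): [0,1], [0,2], [0,3], [0,4], [0,5], [0,6], [1,6], [2,5], [3,4]

Hence C_0 ≅ Z^7, C_1 ≅ Z^9.

The boundary map ∂_1: C_1 → C_0 sends each edge [p,q] (with p < q) to q − p.
The 7×9 boundary matrix has rank 6 and Smith normal form diag(1,1,1,1,1,1).

From H_k ≅ ker(∂_k) / im(∂_{k+1}) we obtain:

  H_0: rank C_0 − rank ∂_1 = 7 − 6 = 1, and the invariant factors of ∂_1 are all 1, so H_0 = Z.

H_0 ≅ Z.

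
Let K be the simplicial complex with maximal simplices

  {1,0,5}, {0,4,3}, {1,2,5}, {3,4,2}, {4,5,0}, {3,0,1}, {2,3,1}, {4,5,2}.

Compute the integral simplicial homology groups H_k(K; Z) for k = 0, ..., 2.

H_0 ≅ Z,  H_1 = 0,  H_2 ≅ Z.

Fix the vertex order 0 < 1 < 2 < 3 < 4 < 5 and write every simplex with vertices in increasing order. Then dim K = 2 and the simplices of K are:

  0-simplices (6): [0], [1], [2], [3], [4], [5]
  1-simplices (12): [0,1], [0,3], [0,4], [0,5], [1,2], [1,3], [1,5], [2,3], [2,4], [2,5], [3,4], [4,5]
  2-simplices (8): [0,1,3], [0,1,5], [0,3,4], [0,4,5], [1,2,3], [1,2,5], [2,3,4], [2,4,5]

Hence C_0 ≅ Z^6, C_1 ≅ Z^12, C_2 ≅ Z^8.

The boundary map ∂_1: C_1 → C_0 is given by ∂[p,q] = [q] − [p]. For instance
  ∂[0,1] = [1] − [0].
As a 6×12 matrix over Z this has rank 5, with invariant factors (1,1,1,1,1).

The boundary map ∂_2: C_2 → C_1 maps a triangle to the signed sum of its edges. For instance
  ∂[0,1,5] = [1,5] − [0,5] + [0,1],
  ∂[2,3,4] = [3,4] − [2,4] + [2,3].
The 12×8 boundary matrix has rank 7 and Smith normal form diag(1,1,1,1,1,1,1).

Computing H_k = (kernel of ∂_k) / (image of ∂_{k+1}):

  H_0: rank C_0 − rank ∂_1 = 6 − 5 = 1, and the invariant factors of ∂_1 are all 1, so H_0 ≅ Z.
  H_1: rank ker ∂_1 − rank ∂_2 = (12 − 5) − 7 = 0, and the invariant factors of ∂_2 are all 1, so H_1 ≅ 0.
  H_2: rank ker ∂_2 − rank ∂_3 = (8 − 7) − 0 = 1, and there is no ∂_3, so H_2 ≅ Z.

As a check, the Euler characteristic is 6 − 12 + 8 = 2, which agrees with 1 − 0 + 1 = 2.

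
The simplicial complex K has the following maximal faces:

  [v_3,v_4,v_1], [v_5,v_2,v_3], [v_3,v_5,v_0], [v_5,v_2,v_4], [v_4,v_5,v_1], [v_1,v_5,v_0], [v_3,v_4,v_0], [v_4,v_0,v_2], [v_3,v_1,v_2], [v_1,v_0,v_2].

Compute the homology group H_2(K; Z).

Take the total order v_0 < v_1 < v_2 < v_3 < v_4 < v_5 on the vertex set. Then K (dimension 2) consists of the simplices:

  0-simplices (6): [v_0], [v_1], [v_2], [v_3], [v_4], [v_5]
  1-simplices (15): (15 of them)
  2-simplices (10): [v_0,v_1,v_2], [v_0,v_1,v_5], [v_0,v_2,v_4], [v_0,v_3,v_4], [v_0,v_3,v_5], [v_1,v_2,v_3], [v_1,v_3,v_4], [v_1,v_4,v_5], [v_2,v_3,v_5], [v_2,v_4,v_5]

Hence C_0 ≅ Z^6, C_1 ≅ Z^15, C_2 ≅ Z^10.

Boundary ∂_1: C_1 → C_0 sends each edge [p,q] (with p < q) to q − p. For instance
  ∂[v_4,v_5] = [v_5] − [v_4].
As a 6×15 matrix over Z this has rank 5, with invariant factors (1,1,1,1,1).

∂_2: C_2 → C_1 sends each 2-simplex [p,q,r] to [q,r] − [p,r] + [p,q]. For instance
  ∂[v_1,v_4,v_5] = [v_4,v_5] − [v_1,v_5] + [v_1,v_4],
  ∂[v_0,v_2,v_4] = [v_2,v_4] − [v_0,v_4] + [v_0,v_2].
The 15×10 boundary matrix has rank 10 and Smith normal form diag(1,1,1,1,1,1,1,1,1,2).

From H_k ≅ ker(∂_k) / im(∂_{k+1}) we obtain:

  H_2: rank ker ∂_2 − rank ∂_3 = (10 − 10) − 0 = 0, and there is no ∂_3, so H_2 ≅ 0.

H_2 = 0.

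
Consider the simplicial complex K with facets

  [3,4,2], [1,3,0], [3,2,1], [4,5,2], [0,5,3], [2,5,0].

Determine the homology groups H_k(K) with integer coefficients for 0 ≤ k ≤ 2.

H_0 = Z,  H_1 = Z,  H_2 = 0.

Fix the vertex order 0 < 1 < 2 < 3 < 4 < 5 and write every simplex with vertices in increasing order. Then dim K = 2 and the simplices of K are:

  0-simplices (6): [0], [1], [2], [3], [4], [5]
  1-simplices (12): [0,1], [0,2], [0,3], [0,5], [1,2], [1,3], [2,3], [2,4], [2,5], [3,4], [3,5], [4,5]
  2-simplices (6): [0,1,3], [0,2,5], [0,3,5], [1,2,3], [2,3,4], [2,4,5]

giving chain groups C_0 ≅ Z^6, C_1 ≅ Z^12, C_2 ≅ Z^6.

∂_1: C_1 → C_0 sends each edge [p,q] (with p < q) to q − p. For instance
  ∂[2,5] = [5] − [2].
The resulting 6×12 matrix has rank 5, and its Smith normal form has invariant factors (1,1,1,1,1).

∂_2: C_2 → C_1 sends each 2-simplex [p,q,r] to [q,r] − [p,r] + [p,q]. For instance
  ∂[0,3,5] = [3,5] − [0,5] + [0,3],
  ∂[2,4,5] = [4,5] − [2,5] + [2,4].
The resulting 12×6 matrix has rank 6, and its Smith normal form has invariant factors (1,1,1,1,1,1).

Computing H_k = (kernel of ∂_k) / (image of ∂_{k+1}):

  H_0: rank C_0 − rank ∂_1 = 6 − 5 = 1, and the invariant factors of ∂_1 are all 1, so H_0 = Z.
  H_1: rank ker ∂_1 − rank ∂_2 = (12 − 5) − 6 = 1, and the invariant factors of ∂_2 are all 1, so H_1 = Z.
  H_2: rank ker ∂_2 − rank ∂_3 = (6 − 6) − 0 = 0, and there is no ∂_3, so H_2 = 0.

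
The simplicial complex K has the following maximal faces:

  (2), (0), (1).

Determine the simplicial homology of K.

We work with the vertex ordering 0 < 1 < 2. The simplices of K, each written with vertices in increasing order, are:

  0-simplices (3): [0], [1], [2]

Hence C_0 ≅ Z^3.

Computing H_k = (kernel of ∂_k) / (image of ∂_{k+1}):

  H_0: rank C_0 − rank ∂_1 = 3 − 0 = 3, and there is no ∂_1, so H_0 ≅ Z^3.

H_0 = Z^3.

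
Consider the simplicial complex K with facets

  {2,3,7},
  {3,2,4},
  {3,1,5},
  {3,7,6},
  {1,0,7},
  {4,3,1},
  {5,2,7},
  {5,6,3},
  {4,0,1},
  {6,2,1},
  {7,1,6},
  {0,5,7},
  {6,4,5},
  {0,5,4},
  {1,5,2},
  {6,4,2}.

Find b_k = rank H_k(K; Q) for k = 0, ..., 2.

b_0 = 1, b_1 = 2, b_2 = 1.

K has 8 vertices, 24 edges, 16 triangles.
rank ∂_0 = 0, rank ∂_1 = 7 ⇒ b_0 = 8 − 0 − 7 = 1; all invariant factors of ∂_1 are 1 so no torsion. So H_0 ≅ Z.
rank ∂_1 = 7, rank ∂_2 = 15 ⇒ b_1 = 24 − 7 − 15 = 2; all invariant factors of ∂_2 are 1 so no torsion. So H_1 ≅ Z^2.
rank ∂_2 = 15, rank ∂_3 = 0 ⇒ b_2 = 16 − 15 − 0 = 1. So H_2 ≅ Z.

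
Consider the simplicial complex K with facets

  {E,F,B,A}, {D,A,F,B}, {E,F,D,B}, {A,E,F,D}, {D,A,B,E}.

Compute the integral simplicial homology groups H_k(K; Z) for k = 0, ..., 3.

Order the vertices as A < B < D < E < F. Listing each simplex with vertices in this order, K has dimension 3 with simplices:

  0-simplices (5): A, B, D, E, F
  1-simplices (10): AB, AD, AE, AF, BD, BE, BF, DE, DF, EF
  2-simplices (10): ABD, ABE, ABF, ADE, ADF, AEF, BDE, BDF, BEF, DEF
  3-simplices (5): ABDE, ABDF, ABEF, ADEF, BDEF

Hence C_0 ≅ Z^5, C_1 ≅ Z^10, C_2 ≅ Z^10, C_3 ≅ Z^5.

Boundary ∂_1: C_1 → C_0 is given by ∂[p,q] = [q] − [p].
The resulting 5×10 matrix has rank 4, and its Smith normal form has invariant factors (1,1,1,1).

∂_2: C_2 → C_1 maps a triangle to the signed sum of its edges. For instance
  ∂ABD = BD − AD + AB,
  ∂AEF = EF − AF + AE.
The resulting 10×10 matrix has rank 6, and its Smith normal form has invariant factors (1,1,1,1,1,1).

∂_3: C_3 → C_2 sends each 3-simplex σ to the alternating sum Σ_i (−1)^i (σ with its i-th vertex removed). For instance
  ∂BDEF = DEF − BEF + BDF − BDE,
  ∂ABDF = BDF − ADF + ABF − ABD.
This gives a 10×5 integer matrix of rank 4; reducing to Smith normal form yields diagonal entries (1,1,1,1).

Now H_k = ker ∂_k / im ∂_{k+1}, so:

  H_0: rank C_0 − rank ∂_1 = 5 − 4 = 1, and the invariant factors of ∂_1 are all 1, so H_0 = Z.
  H_1: rank ker ∂_1 − rank ∂_2 = (10 − 4) − 6 = 0, and the invariant factors of ∂_2 are all 1, so H_1 = 0.
  H_2: rank ker ∂_2 − rank ∂_3 = (10 − 6) − 4 = 0, and the invariant factors of ∂_3 are all 1, so H_2 = 0.
  H_3: rank ker ∂_3 − rank ∂_4 = (5 − 4) − 0 = 1, and there is no ∂_4, so H_3 = Z.

(K is a triangulation of the 3-sphere S^3.)

H_0 ≅ Z,  H_1 = 0,  H_2 = 0,  H_3 ≅ Z.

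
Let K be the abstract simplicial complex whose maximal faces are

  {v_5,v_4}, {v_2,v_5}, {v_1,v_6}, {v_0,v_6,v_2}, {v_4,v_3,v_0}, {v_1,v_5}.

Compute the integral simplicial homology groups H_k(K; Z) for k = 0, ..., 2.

H_0 = Z,  H_1 = Z^2,  H_2 = 0.

Fix the vertex order v_0 < v_1 < v_2 < v_3 < v_4 < v_5 < v_6 and write every simplex with vertices in increasing order. Then dim K = 2 and the simplices of K are:

  0-simplices (7): [v_0], [v_1], [v_2], [v_3], [v_4], [v_5], [v_6]
  1-simplices (10): [v_0,v_2], [v_0,v_3], [v_0,v_4], [v_0,v_6], [v_1,v_5], [v_1,v_6], [v_2,v_5], [v_2,v_6], [v_3,v_4], [v_4,v_5]
  2-simplices (2): [v_0,v_2,v_6], [v_0,v_3,v_4]

Hence C_0 ≅ Z^7, C_1 ≅ Z^10, C_2 ≅ Z^2.

∂_1: C_1 → C_0 maps an edge to its endpoints' difference, ∂[p,q] = q − p. For instance
  ∂[v_1,v_6] = [v_6] − [v_1].
This gives a 7×10 integer matrix of rank 6; reducing to Smith normal form yields diagonal entries (1,1,1,1,1,1).

∂_2: C_2 → C_1 acts by ∂[p,q,r] = [q,r] − [p,r] + [p,q]. For instance
  ∂[v_0,v_2,v_6] = [v_2,v_6] − [v_0,v_6] + [v_0,v_2],
  ∂[v_0,v_3,v_4] = [v_3,v_4] − [v_0,v_4] + [v_0,v_3].
The resulting 10×2 matrix has rank 2, and its Smith normal form has invariant factors (1,1).

From H_k ≅ ker(∂_k) / im(∂_{k+1}) we obtain:

  H_0: rank C_0 − rank ∂_1 = 7 − 6 = 1, and the invariant factors of ∂_1 are all 1, so H_0 ≅ Z.
  H_1: rank ker ∂_1 − rank ∂_2 = (10 − 6) − 2 = 2, and the invariant factors of ∂_2 are all 1, so H_1 ≅ Z^2.
  H_2: rank ker ∂_2 − rank ∂_3 = (2 − 2) − 0 = 0, and there is no ∂_3, so H_2 ≅ 0.

As a check, the Euler characteristic is 7 − 10 + 2 = -1, which agrees with 1 − 2 + 0 = -1.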